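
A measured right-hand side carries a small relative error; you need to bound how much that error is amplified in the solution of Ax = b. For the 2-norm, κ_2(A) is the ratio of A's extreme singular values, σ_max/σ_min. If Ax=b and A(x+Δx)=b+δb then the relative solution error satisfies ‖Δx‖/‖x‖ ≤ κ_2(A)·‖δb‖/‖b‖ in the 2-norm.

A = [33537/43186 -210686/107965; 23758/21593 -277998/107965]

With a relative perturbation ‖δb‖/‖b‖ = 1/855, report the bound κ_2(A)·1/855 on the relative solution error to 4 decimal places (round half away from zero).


form AᵀA = [3382500625/1865030596 -2027512935/466257649; -2027512935/466257649 4866859144/466257649] with trace 135206729/11035684 and determinant 60025/2758921
λ_max, λ_min = (135206729/11035684 ± √18270260895965841/121786321347856)/2 = 49/4, 4900/2758921
κ = σ_max/σ_min = (7/2)/(70/1661) = 83.0500
κ_2(A)·‖δb‖/‖b‖ = 0.0971

0.0971


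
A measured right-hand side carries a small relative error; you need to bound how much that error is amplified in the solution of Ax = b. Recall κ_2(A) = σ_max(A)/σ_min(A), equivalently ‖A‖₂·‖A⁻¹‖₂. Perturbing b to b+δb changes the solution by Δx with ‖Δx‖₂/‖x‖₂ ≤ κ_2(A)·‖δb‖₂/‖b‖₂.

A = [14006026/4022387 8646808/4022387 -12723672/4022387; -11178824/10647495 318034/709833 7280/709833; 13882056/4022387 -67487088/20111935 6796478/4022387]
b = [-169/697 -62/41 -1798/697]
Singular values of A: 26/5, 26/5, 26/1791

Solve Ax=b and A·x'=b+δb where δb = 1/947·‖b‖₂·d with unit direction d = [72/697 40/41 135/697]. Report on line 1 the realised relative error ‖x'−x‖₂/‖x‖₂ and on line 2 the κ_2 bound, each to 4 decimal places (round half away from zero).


from the listed singular values, σ₁ = 26/5, σ_n = 26/1791
condition number: (26/5) ÷ (26/1791) = 358.2000
κ_2(A)·‖δb‖/‖b‖ = 0.3782
solve Ax = b  →  x = [-36.8450 -87.4281 -99.8966]
2-norm of b is 3.0000; of x, 137.7699
with δb = [0.0003 0.0031 0.0006], A·Δx = δb → ‖Δx‖ = 0.2182
relative error = 0.0016
realised/bound (from unrounded values) ≈ 0.0042

0.0016
0.3782


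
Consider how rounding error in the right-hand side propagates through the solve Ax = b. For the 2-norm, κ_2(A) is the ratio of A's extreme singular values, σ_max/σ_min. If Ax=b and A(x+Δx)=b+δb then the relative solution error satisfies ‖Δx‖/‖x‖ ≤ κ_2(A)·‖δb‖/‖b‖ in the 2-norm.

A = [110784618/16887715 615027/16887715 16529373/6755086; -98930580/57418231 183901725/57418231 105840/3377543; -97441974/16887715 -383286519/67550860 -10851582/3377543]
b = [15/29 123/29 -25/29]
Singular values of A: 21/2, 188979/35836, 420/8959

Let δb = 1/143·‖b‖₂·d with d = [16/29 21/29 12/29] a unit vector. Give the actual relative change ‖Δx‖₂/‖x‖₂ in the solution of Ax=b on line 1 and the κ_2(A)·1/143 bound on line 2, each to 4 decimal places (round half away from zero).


σ_max = 21/2, σ_min = 420/8959
κ = σ_max/σ_min = (21/2)/(420/8959) = 223.9750
κ_2(A)·‖δb‖/‖b‖ = 1.5663
solve Ax = b  →  x = [-21.9072 -11.0391 59.1070]
‖b‖₂ = 4.3589 and ‖x‖₂ = 63.9955
re-solving with b+δb shifts x by Δx of norm 0.6502
realised ‖Δx‖/‖x‖ = 0.0102
so the bound overstates the realised error by a factor of ≈ 154.1564 (computed from the unrounded values)

0.0102
1.5663


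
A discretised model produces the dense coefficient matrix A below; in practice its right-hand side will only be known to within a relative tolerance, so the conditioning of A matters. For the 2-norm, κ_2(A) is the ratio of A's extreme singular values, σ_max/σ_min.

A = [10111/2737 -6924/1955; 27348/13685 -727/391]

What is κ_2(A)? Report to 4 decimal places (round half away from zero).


M = AᵀA = [11431561/648025 -62208/3703; -62208/3703 211609/13225]. tr(M)=21800402/648025, det(M)=707281/16200625
solving λ² − 21800402/648025·λ + 707281/16200625 = 0 gives λ = 841/25, 841/648025
κ_2(A) = √(λ_max/λ_min) = √((841/25) / (841/648025)) = 161.0000

161.0000


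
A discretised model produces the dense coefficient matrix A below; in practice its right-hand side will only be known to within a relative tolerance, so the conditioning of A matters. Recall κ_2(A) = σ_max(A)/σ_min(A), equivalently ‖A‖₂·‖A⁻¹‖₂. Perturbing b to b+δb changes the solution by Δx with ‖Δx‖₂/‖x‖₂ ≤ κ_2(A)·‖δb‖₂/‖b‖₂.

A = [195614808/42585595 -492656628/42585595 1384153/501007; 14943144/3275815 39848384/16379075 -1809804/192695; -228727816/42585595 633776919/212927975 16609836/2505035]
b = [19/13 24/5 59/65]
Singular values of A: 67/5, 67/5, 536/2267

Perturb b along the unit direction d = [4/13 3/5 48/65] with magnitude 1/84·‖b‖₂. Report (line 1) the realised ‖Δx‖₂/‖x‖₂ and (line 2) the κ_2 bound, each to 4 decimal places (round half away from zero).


largest singular value 67/5, smallest 536/2267
κ = σ_max/σ_min = (67/5)/(536/2267) = 56.6750
worst-case relative error ≤ 56.6750 × 1/84 = 0.6747
solve Ax = b  →  x = [13.2995 7.0085 7.7638]
‖b‖₂ = 5.0990 and ‖x‖₂ = 16.9196
Δx = A⁻¹·δb where δb = 1/84·5.0990·d; ‖Δx‖ = 0.2567
dividing the unrounded norms, ‖Δx‖/‖x‖ = 0.0152
so the bound overstates the realised error by a factor of ≈ 44.4639 (computed from the unrounded values)

0.0152
0.6747


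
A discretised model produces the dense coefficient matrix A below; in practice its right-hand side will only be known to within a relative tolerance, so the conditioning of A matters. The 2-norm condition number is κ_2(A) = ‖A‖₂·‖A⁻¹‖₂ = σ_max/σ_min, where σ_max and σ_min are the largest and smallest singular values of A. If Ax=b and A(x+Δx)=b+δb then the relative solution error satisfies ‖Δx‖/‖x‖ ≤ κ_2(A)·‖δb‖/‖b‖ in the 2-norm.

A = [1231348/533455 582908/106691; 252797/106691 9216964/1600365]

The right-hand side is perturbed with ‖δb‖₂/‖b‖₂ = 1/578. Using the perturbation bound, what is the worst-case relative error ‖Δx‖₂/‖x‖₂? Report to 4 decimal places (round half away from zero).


M = AᵀA = [21908801/2002225 6308788/240267; 6308788/240267 1135611424/18020025]. tr(M)=1332790633/18020025, det(M)=54700816/450500625
solving λ² − 1332790633/18020025·λ + 54700816/450500625 = 0 gives λ = 1849/25, 29584/18020025
σ_max=√(1849/25)=(43/5), σ_min=√(29584/18020025)=(172/4245) → κ = 212.2500
κ_2(A)·‖δb‖/‖b‖ = 0.3672

0.3672


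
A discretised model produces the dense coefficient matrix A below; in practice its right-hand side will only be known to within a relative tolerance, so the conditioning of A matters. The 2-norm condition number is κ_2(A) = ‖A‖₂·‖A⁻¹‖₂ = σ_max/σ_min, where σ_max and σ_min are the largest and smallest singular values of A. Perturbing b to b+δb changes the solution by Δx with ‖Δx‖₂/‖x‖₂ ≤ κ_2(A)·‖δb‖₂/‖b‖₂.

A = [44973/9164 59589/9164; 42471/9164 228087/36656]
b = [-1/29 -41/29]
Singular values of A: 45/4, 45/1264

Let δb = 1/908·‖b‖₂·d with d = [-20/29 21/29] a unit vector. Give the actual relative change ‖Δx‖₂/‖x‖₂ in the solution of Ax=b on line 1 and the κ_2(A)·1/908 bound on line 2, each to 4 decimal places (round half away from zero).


0.0016
0.3480

largest singular value 45/4, smallest 45/1264
κ_2(A) = (45/4) / (45/1264) = 316.0000
perturbation bound = 316.0000·1/908 = 0.3480
solve Ax = b  →  x = [22.4178 -16.9244]
2-norm of b is 1.4142; of x, 28.0890
δb = ε·‖b‖·d = [-0.0011 0.0011]; solving A·Δx = δb gives ‖Δx‖ = 0.0437
relative error = 0.0016
tightness: 0.0016 against a bound of 0.3480 (unrounded ratio ≈ 0.0045)


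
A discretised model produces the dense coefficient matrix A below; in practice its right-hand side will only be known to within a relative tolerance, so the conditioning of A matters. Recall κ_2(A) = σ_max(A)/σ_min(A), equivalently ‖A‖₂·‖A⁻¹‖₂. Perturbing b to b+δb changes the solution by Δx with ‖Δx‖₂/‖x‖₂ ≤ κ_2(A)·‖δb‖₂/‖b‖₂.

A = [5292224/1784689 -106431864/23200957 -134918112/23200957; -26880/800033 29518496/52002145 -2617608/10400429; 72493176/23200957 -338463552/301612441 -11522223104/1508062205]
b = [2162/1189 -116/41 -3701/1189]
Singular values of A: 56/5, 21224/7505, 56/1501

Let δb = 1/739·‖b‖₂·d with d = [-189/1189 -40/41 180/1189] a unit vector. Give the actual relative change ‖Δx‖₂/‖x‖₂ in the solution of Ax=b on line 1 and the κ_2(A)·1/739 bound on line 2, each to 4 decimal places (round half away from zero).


0.0031
0.4062

largest singular value 56/5, smallest 56/1501
condition number: (56/5) ÷ (56/1501) = 300.2000
perturbation bound = 300.2000·1/739 = 0.4062
solve Ax = b  →  x = [49.4492 6.6561 19.6522]
‖b‖ = 4.5826, ‖x‖ = 53.6259
re-solving with b+δb shifts x by Δx of norm 0.1662
relative error = 0.0031
realised/bound (from unrounded values) ≈ 0.0076


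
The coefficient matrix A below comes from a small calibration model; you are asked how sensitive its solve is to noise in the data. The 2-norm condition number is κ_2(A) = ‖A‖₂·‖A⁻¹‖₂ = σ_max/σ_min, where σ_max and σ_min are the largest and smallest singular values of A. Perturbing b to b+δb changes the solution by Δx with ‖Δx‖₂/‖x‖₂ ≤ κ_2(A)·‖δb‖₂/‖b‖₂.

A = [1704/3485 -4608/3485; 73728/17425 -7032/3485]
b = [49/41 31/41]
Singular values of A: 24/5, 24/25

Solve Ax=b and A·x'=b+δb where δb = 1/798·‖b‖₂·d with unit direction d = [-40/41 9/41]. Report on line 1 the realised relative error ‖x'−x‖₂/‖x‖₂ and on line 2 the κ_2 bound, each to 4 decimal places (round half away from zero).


0.0017
0.0063

from the listed singular values, σ₁ = 24/5, σ_n = 24/25
κ_2(A) = (24/5) / (24/25) = 5.0000
bound on ‖Δx‖/‖x‖: κ·ε = 5.0000·1/798 = 0.0063
solve Ax = b  →  x = [-0.3064 -1.0172]
2-norm of b is 1.4142; of x, 1.0623
δb = ε·‖b‖·d = [-0.0017 0.0004]; solving A·Δx = δb gives ‖Δx‖ = 0.0018
realised ‖Δx‖/‖x‖ = 0.0017
tightness: 0.0017 against a bound of 0.0063 (unrounded ratio ≈ 0.2774)


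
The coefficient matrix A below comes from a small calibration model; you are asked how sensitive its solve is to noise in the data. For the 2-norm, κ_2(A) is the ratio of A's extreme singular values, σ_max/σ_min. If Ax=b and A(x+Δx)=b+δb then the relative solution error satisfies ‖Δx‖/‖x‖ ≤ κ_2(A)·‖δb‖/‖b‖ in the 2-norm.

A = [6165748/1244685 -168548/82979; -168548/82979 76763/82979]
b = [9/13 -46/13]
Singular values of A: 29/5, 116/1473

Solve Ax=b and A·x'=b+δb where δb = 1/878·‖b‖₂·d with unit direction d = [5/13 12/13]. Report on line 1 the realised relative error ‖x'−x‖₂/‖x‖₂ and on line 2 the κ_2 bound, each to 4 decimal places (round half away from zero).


σ_max = 29/5, σ_min = 116/1473
κ_2(A) = (29/5) / (116/1473) = 73.6500
worst-case relative error ≤ 73.6500 × 1/878 = 0.0839
solve Ax = b  →  x = [-14.3336 -35.2971]
2-norm of b is 3.6056; of x, 38.0964
δb = ε·‖b‖·d = [0.0016 0.0038]; solving A·Δx = δb gives ‖Δx‖ = 0.0521
relative error = 0.0014
so the bound overstates the realised error by a factor of ≈ 61.2830 (computed from the unrounded values)

0.0014
0.0839


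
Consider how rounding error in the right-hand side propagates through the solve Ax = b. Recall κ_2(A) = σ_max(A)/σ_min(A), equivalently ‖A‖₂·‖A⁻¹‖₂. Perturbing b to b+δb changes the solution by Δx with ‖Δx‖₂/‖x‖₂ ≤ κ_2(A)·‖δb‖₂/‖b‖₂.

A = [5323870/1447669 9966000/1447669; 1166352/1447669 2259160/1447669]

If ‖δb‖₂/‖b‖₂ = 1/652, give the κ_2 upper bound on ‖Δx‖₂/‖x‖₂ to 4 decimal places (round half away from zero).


AᵀA = [17670415684/1246725481 33130674720/1246725481; 33130674720/1246725481 62120737600/1246725481]; tr = 276093956/4313929, det = 160000/4313929
λ_max, λ_min = (276093956/4313929 ± √76225111625169936/18609983417041)/2 = 64, 2500/4313929
κ = σ_max/σ_min = 8/(50/2077) = 332.3200
perturbation bound = 332.3200·1/652 = 0.5097

0.5097


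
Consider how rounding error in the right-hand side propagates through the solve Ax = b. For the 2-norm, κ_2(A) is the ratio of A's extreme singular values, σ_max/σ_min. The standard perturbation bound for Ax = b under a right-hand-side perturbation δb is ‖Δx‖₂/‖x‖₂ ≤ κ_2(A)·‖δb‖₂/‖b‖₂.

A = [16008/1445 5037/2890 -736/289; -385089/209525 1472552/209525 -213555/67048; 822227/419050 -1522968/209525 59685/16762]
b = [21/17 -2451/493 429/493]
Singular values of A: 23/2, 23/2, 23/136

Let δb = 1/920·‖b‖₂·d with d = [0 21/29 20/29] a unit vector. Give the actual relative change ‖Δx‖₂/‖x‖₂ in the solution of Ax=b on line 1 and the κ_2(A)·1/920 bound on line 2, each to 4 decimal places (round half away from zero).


0.0019
0.0739

from the listed singular values, σ₁ = 23/2, σ_n = 23/136
condition number: (23/2) ÷ (23/136) = 68.0000
bound on ‖Δx‖/‖x‖: κ·ε = 68.0000·1/920 = 0.0739
solve Ax = b  →  x = [-2.1514 -8.3079 -15.5294]
2-norm of b is 5.1962; of x, 17.7430
re-solving with b+δb shifts x by Δx of norm 0.0334
dividing the unrounded norms, ‖Δx‖/‖x‖ = 0.0019
so the bound overstates the realised error by a factor of ≈ 39.2683 (computed from the unrounded values)


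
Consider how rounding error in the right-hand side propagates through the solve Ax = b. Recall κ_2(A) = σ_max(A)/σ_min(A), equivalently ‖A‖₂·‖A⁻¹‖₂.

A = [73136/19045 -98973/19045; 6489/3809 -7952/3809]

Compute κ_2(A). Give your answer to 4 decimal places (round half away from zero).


form AᵀA = [37879009/2146225 -50464512/2146225; -50464512/2146225 67316641/2146225] with trace 4207826/85849 and determinant 60025/85849
eigenvalues of AᵀA: λ = (tr ± √(tr²−4·det))/2 = 49, 1225/85849
σ_max=√49=7, σ_min=√(1225/85849)=(35/293) → κ = 58.6000

58.6000


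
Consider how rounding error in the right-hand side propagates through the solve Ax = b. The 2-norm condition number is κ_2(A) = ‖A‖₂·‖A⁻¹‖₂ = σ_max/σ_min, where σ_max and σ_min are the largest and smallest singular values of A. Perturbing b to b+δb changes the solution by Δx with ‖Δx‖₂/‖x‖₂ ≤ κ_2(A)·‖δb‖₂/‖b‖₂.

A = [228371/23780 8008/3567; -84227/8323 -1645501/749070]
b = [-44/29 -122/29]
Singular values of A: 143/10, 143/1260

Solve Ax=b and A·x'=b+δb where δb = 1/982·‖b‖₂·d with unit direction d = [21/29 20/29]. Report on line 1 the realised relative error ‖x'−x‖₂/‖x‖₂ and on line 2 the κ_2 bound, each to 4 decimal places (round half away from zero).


0.0011
0.1283

σ_max = 143/10, σ_min = 143/1260
κ_2(A) = (143/10) / (143/1260) = 126.0000
perturbation bound = 126.0000·1/982 = 0.1283
solve Ax = b  →  x = [7.8731 -34.3544]
‖b‖₂ = 4.4721 and ‖x‖₂ = 35.2450
re-solving with b+δb shifts x by Δx of norm 0.0401
dividing the unrounded norms, ‖Δx‖/‖x‖ = 0.0011
so the bound overstates the realised error by a factor of ≈ 112.6987 (computed from the unrounded values)


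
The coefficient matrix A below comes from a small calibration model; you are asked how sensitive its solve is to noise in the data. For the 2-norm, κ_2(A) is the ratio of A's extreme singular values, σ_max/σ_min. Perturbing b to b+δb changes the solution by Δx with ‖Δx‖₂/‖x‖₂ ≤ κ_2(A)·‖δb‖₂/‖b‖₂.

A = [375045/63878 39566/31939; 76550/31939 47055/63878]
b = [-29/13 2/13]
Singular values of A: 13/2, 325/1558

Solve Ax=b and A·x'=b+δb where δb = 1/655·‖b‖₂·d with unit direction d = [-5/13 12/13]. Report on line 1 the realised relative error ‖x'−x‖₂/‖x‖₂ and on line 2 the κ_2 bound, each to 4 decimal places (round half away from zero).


largest singular value 13/2, smallest 325/1558
κ = σ_max/σ_min = (13/2)/(325/1558) = 31.1600
bound on ‖Δx‖/‖x‖: κ·ε = 31.1600·1/655 = 0.0476
solve Ax = b  →  x = [-1.3525 4.6094]
2-norm of b is 2.2361; of x, 4.8037
δb = ε·‖b‖·d = [-0.0013 0.0032]; solving A·Δx = δb gives ‖Δx‖ = 0.0164
relative error = 0.0034
realised/bound (from unrounded values) ≈ 0.0716

0.0034
0.0476


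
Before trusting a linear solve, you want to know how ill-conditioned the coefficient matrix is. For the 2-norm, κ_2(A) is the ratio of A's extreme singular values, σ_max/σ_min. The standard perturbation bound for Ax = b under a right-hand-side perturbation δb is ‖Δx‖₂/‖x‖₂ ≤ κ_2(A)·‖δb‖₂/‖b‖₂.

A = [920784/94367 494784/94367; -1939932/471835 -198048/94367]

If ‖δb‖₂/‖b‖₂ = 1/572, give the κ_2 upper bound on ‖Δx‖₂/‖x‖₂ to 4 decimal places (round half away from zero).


0.2333

M = AᵀA = [147688849296/1317327025 15752340864/263465405; 15752340864/263465405 1680675840/52693081]. tr(M)=656421264/4558225, det(M)=5308416/4558225
char-poly roots: 144 and 36864/4558225
so κ_2 = √(144 / (36864/4558225)) = 133.4375
bound on ‖Δx‖/‖x‖: κ·ε = 133.4375·1/572 = 0.2333


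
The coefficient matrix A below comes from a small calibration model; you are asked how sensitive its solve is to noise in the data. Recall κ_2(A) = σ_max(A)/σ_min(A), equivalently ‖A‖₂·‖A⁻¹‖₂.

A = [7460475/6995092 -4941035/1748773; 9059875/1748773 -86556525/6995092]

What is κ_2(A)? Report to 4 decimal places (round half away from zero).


M = AᵀA = [814372425625/29108454544 -122107936500/1819278409; -122107936500/1819278409 4689264277225/29108454544]. tr(M)=16282948825/86119688, det(M)=5719140625/2755830016
char-poly roots: 3025/16 and 1890625/172239376
so κ_2 = √((3025/16) / (1890625/172239376)) = 131.2400

131.2400


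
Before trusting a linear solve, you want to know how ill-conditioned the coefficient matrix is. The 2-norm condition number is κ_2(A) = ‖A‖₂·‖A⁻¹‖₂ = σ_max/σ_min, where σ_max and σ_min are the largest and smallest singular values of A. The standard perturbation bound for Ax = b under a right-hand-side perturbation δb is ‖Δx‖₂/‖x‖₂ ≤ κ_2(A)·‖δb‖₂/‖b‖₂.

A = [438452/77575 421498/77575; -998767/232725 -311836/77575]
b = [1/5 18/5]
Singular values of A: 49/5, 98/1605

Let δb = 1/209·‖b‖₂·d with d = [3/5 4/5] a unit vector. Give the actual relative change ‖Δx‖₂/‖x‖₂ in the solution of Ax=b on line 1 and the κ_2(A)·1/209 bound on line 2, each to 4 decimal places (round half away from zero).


largest singular value 49/5, smallest 98/1605
κ = σ_max/σ_min = (49/5)/(98/1605) = 160.5000
perturbation bound = 160.5000·1/209 = 0.7679
solve Ax = b  →  x = [-34.0324 35.4381]
2-norm of b is 3.6056; of x, 49.1331
with δb = [0.0104 0.0138], A·Δx = δb → ‖Δx‖ = 0.2825
realised ‖Δx‖/‖x‖ = 0.0058
tightness: 0.0058 against a bound of 0.7679 (unrounded ratio ≈ 0.0075)

0.0058
0.7679


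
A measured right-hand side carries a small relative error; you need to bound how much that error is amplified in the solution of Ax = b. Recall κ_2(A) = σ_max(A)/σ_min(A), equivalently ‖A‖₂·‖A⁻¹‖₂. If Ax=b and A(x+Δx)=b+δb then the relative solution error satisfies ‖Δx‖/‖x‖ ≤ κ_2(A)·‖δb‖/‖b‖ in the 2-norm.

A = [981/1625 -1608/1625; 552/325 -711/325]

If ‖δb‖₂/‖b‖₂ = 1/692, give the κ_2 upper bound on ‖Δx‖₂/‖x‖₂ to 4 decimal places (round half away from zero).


AᵀA = [50769/15625 -67392/15625; -67392/15625 90081/15625]; tr = 5634/625, det = 81/625
eigenvalues of AᵀA: λ = (tr ± √(tr²−4·det))/2 = 9, 9/625
σ_max=√9=3, σ_min=√(9/625)=(3/25) → κ = 25.0000
perturbation bound = 25.0000·1/692 = 0.0361

0.0361


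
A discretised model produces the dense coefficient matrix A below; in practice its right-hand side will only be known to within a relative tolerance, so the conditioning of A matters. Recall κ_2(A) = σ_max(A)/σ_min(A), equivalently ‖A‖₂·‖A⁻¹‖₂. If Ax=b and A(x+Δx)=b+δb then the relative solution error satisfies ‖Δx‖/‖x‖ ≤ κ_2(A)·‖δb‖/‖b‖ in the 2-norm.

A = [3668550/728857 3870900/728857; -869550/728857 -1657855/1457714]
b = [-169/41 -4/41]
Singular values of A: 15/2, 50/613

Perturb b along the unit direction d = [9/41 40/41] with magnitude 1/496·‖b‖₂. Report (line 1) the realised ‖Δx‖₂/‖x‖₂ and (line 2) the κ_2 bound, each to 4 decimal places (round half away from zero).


0.0083
0.1854

σ_max = 15/2, σ_min = 50/613
κ_2(A) = (15/2) / (50/613) = 91.9500
worst-case relative error ≤ 91.9500 × 1/496 = 0.1854
solve Ax = b  →  x = [8.5101 -8.8414]
‖b‖ = 4.1231, ‖x‖ = 12.2716
with δb = [0.0018 0.0081], A·Δx = δb → ‖Δx‖ = 0.1019
realised ‖Δx‖/‖x‖ = 0.0083
tightness: 0.0083 against a bound of 0.1854 (unrounded ratio ≈ 0.0448)


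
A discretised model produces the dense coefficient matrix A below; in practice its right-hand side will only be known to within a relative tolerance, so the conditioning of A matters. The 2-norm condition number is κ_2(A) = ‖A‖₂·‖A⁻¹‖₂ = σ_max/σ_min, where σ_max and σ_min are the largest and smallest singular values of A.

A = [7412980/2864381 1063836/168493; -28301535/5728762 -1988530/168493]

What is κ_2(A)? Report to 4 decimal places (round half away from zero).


324.0250

form AᵀA = [3532131395425/113559564196 2119142393415/28389891049; 2119142393415/28389891049 5085998595796/28389891049] with trace 141278850761/671950084 and determinant 70728100/167987521
eigenvalues of AᵀA: λ = (tr ± √(tr²−4·det))/2 = 841/4, 336400/167987521
σ_max=√(841/4)=(29/2), σ_min=√(336400/167987521)=(580/12961) → κ = 324.0250


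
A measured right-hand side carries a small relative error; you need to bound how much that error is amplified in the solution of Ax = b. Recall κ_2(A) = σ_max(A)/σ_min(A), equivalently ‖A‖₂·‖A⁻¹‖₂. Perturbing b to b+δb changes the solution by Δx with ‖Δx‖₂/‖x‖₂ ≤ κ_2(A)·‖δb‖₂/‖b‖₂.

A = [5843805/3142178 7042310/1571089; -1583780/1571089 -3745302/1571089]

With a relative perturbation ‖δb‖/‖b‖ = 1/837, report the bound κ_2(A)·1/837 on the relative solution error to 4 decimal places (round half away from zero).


M = AᵀA = [152884059625/34163607556 91725528015/8540901889; 91725528015/8540901889 220143312136/8540901889]. tr(M)=6115132001/202151524, det(M)=366025/50537881
char-poly roots: 121/4 and 12100/50537881
so κ_2 = √((121/4) / (12100/50537881)) = 355.4500
perturbation bound = 355.4500·1/837 = 0.4247

0.4247


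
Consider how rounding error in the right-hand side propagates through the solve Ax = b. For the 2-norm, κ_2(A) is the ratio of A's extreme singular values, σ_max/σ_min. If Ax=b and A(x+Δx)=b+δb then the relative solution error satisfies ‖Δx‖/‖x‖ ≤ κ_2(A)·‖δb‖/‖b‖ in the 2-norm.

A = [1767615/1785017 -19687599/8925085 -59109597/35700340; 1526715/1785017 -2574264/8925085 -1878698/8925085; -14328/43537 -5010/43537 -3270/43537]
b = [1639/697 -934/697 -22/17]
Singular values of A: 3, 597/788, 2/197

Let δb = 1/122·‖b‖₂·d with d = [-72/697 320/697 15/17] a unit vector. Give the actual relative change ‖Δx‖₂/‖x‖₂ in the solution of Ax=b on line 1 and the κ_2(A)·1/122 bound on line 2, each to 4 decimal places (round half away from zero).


σ_max = 3, σ_min = 2/197
κ = σ_max/σ_min = 3/(2/197) = 295.5000
worst-case relative error ≤ 295.5000 × 1/122 = 2.4221
solve Ax = b  →  x = [-0.9620 117.3016 -158.2738]
‖b‖₂ = 3.0000 and ‖x‖₂ = 197.0055
re-solving with b+δb shifts x by Δx of norm 2.4221
dividing the unrounded norms, ‖Δx‖/‖x‖ = 0.0123
so the bound overstates the realised error by a factor of ≈ 197.0055 (computed from the unrounded values)

0.0123
2.4221


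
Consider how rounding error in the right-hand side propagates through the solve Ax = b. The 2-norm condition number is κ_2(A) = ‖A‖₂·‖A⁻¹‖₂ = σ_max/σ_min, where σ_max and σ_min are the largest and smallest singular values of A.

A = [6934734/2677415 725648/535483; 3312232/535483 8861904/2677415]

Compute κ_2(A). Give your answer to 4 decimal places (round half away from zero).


M = AᵀA = [112204161572/2495144825 2393655264/99805793; 2393655264/99805793 31916974592/2495144825]. tr(M)=8477713892/146773225, det(M)=133448704/3669330625
char-poly roots: 1444/25 and 92416/146773225
so κ_2 = √((1444/25) / (92416/146773225)) = 302.8750

302.8750


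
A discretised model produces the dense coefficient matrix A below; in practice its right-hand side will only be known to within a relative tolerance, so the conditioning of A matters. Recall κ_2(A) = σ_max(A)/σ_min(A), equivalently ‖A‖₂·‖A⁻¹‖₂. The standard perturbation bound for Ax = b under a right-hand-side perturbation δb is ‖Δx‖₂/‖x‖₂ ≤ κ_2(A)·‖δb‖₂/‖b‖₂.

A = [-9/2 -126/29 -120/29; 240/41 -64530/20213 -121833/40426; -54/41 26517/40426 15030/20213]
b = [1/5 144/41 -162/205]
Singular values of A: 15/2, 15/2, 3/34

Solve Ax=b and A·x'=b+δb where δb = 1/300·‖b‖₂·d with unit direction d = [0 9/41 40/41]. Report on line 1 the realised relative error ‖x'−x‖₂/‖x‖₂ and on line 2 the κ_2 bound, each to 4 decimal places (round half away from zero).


from the listed singular values, σ₁ = 15/2, σ_n = 3/34
κ_2(A) = (15/2) / (3/34) = 85.0000
κ_2(A)·‖δb‖/‖b‖ = 0.2833
solve Ax = b  →  x = [0.3680 -0.2240 -0.2133]
‖b‖₂ = 3.6056 and ‖x‖₂ = 0.4807
re-solving with b+δb shifts x by Δx of norm 0.1362
dividing the unrounded norms, ‖Δx‖/‖x‖ = 0.2833
tightness: 0.2833 against a bound of 0.2833; the bound is attained (ratio 1)

0.2833
0.2833


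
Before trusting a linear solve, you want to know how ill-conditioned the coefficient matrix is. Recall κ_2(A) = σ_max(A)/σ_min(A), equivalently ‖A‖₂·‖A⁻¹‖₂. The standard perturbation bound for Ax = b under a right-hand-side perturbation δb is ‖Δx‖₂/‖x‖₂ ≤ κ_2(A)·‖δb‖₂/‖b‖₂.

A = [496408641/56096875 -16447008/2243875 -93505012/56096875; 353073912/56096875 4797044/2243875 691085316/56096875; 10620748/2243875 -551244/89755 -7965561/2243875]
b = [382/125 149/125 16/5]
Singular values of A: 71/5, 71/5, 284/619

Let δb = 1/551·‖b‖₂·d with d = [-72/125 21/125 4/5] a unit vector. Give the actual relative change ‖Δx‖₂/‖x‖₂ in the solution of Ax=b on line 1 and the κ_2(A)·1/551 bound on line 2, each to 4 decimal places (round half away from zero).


largest singular value 71/5, smallest 284/619
condition number: (71/5) ÷ (284/619) = 30.9500
worst-case relative error ≤ 30.9500 × 1/551 = 0.0562
solve Ax = b  →  x = [-0.9548 -1.7726 0.8922]
‖b‖ = 4.5826, ‖x‖ = 2.2022
re-solving with b+δb shifts x by Δx of norm 0.0181
dividing the unrounded norms, ‖Δx‖/‖x‖ = 0.0082
realised/bound (from unrounded values) ≈ 0.1465

0.0082
0.0562


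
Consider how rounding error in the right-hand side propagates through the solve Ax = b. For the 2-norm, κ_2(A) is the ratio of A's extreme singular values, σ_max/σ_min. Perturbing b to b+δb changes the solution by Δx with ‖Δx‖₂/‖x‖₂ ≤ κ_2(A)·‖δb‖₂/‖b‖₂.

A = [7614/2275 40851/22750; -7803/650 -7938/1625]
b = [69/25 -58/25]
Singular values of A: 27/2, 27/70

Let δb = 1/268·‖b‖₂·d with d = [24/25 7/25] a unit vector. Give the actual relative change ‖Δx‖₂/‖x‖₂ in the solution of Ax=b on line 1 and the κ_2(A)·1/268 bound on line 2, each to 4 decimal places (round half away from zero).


σ_max = 27/2, σ_min = 27/70
condition number: (27/2) ÷ (27/70) = 35.0000
bound on ‖Δx‖/‖x‖: κ·ε = 35.0000·1/268 = 0.1306
solve Ax = b  →  x = [-1.7892 4.8718]
2-norm of b is 3.6056; of x, 5.1899
with δb = [0.0129 0.0038], A·Δx = δb → ‖Δx‖ = 0.0349
relative error = 0.0067
tightness: 0.0067 against a bound of 0.1306 (unrounded ratio ≈ 0.0515)

0.0067
0.1306


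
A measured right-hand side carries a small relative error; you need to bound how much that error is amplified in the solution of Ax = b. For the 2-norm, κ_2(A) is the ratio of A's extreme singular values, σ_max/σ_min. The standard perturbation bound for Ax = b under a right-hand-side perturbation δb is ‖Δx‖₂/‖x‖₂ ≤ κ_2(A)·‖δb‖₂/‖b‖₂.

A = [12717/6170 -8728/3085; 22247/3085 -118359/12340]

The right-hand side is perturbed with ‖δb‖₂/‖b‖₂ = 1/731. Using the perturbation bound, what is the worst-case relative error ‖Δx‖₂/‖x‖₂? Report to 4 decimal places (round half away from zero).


0.3376

form AᵀA = [85657525/1522756 -114204825/1522756; -114204825/1522756 609108025/6091024] with trace 951738125/6091024 and determinant 9765625/24364096
eigenvalues of AᵀA: λ = (tr ± √(tr²−4·det))/2 = 625/4, 15625/6091024
so κ_2 = √((625/4) / (15625/6091024)) = 246.8000
perturbation bound = 246.8000·1/731 = 0.3376


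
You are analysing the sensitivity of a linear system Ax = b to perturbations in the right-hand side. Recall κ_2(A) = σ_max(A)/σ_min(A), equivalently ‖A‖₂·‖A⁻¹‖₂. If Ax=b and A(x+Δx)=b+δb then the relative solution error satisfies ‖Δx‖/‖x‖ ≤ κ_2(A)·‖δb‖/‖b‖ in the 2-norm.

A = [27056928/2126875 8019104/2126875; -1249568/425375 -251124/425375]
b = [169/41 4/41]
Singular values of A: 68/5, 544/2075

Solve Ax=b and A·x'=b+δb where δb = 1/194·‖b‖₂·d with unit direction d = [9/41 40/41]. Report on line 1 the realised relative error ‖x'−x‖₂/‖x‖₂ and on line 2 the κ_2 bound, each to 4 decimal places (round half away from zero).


from the listed singular values, σ₁ = 68/5, σ_n = 544/2075
κ_2(A) = (68/5) / (544/2075) = 51.8750
bound on ‖Δx‖/‖x‖: κ·ε = 51.8750·1/194 = 0.2674
solve Ax = b  →  x = [-0.7857 3.7441]
‖b‖₂ = 4.1231 and ‖x‖₂ = 3.8257
Δx = A⁻¹·δb where δb = 1/194·4.1231·d; ‖Δx‖ = 0.0811
dividing the unrounded norms, ‖Δx‖/‖x‖ = 0.0212
realised/bound (from unrounded values) ≈ 0.0792

0.0212
0.2674


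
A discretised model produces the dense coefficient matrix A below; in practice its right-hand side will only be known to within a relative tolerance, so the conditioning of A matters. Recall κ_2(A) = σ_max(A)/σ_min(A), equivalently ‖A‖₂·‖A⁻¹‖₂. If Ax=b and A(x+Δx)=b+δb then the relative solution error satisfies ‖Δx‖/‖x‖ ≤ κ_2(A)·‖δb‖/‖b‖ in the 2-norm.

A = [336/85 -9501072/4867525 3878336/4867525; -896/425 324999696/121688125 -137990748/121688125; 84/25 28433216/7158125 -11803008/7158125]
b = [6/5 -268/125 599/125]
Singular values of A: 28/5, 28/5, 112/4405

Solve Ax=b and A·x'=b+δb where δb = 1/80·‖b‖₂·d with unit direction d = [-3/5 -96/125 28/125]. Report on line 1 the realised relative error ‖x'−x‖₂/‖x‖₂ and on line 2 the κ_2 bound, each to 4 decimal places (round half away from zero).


0.0337
2.7531

σ_max = 28/5, σ_min = 112/4405
κ = σ_max/σ_min = (28/5)/(112/4405) = 220.2500
κ_2(A)·‖δb‖/‖b‖ = 2.7531
solve Ax = b  →  x = [0.8088 30.6032 72.4644]
‖b‖₂ = 5.3852 and ‖x‖₂ = 78.6658
Δx = A⁻¹·δb where δb = 1/80·5.3852·d; ‖Δx‖ = 2.6475
relative error = 0.0337
so the bound overstates the realised error by a factor of ≈ 81.8041 (computed from the unrounded values)


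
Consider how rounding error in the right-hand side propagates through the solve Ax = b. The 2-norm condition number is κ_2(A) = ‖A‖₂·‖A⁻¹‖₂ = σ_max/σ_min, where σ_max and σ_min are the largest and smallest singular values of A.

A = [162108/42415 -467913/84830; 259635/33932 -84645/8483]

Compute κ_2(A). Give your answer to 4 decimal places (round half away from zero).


49.9000

M = AᵀA = [7286236641/99600400 -2426038047/24900100; -2426038047/24900100 3236748021/24900100]. tr(M)=809329149/3984016, det(M)=263900025/15936064
eigenvalues of AᵀA: λ = (tr ± √(tr²−4·det))/2 = 3249/16, 81225/996004
σ_max=√(3249/16)=(57/4), σ_min=√(81225/996004)=(285/998) → κ = 49.9000


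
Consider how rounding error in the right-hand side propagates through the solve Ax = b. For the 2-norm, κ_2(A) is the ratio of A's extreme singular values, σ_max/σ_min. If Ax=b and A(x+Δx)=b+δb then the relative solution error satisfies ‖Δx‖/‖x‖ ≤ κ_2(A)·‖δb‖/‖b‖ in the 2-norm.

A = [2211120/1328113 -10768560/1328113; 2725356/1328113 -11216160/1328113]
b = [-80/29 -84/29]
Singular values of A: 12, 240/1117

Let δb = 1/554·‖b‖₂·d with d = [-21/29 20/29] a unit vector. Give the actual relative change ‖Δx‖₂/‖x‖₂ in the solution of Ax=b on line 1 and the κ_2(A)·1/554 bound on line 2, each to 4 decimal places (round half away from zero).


largest singular value 12, smallest 240/1117
κ = σ_max/σ_min = 12/(240/1117) = 55.8500
worst-case relative error ≤ 55.8500 × 1/554 = 0.1008
solve Ax = b  →  x = [-0.0732 0.3252]
2-norm of b is 4.0000; of x, 0.3333
re-solving with b+δb shifts x by Δx of norm 0.0336
dividing the unrounded norms, ‖Δx‖/‖x‖ = 0.1008
realised/bound = 1 exactly: the bound is attained for this b and d

0.1008
0.1008


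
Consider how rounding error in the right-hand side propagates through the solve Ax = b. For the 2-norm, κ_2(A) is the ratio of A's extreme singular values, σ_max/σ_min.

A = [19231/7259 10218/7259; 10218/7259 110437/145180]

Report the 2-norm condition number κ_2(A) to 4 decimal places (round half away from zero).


form AᵀA = [1640965/182329 8751717/1823290; 8751717/1823290 186710521/72931600] with trace 843096521/72931600 and determinant 83521/72931600
solving λ² − 843096521/72931600·λ + 83521/72931600 = 0 gives λ = 289/25, 289/2917264
κ = σ_max/σ_min = (17/5)/(17/1708) = 341.6000

341.6000


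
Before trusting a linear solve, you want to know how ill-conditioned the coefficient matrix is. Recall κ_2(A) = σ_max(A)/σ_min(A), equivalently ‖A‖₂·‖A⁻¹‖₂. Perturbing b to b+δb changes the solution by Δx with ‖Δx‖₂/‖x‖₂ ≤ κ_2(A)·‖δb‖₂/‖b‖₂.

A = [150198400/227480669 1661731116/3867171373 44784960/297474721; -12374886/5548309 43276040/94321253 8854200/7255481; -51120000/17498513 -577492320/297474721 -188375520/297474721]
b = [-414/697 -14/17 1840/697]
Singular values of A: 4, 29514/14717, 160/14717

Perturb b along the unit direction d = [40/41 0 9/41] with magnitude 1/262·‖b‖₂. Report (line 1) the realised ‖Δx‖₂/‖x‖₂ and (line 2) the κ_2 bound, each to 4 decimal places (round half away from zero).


0.8901
1.4043

largest singular value 4, smallest 160/14717
condition number: 4 ÷ (160/14717) = 367.9250
perturbation bound = 367.9250·1/262 = 1.4043
solve Ax = b  →  x = [-0.1838 -0.8589 -0.6878]
‖b‖ = 2.8284, ‖x‖ = 1.1156
with δb = [0.0105 0.0000 0.0024], A·Δx = δb → ‖Δx‖ = 0.9930
dividing the unrounded norms, ‖Δx‖/‖x‖ = 0.8901
tightness: 0.8901 against a bound of 1.4043 (unrounded ratio ≈ 0.6338)


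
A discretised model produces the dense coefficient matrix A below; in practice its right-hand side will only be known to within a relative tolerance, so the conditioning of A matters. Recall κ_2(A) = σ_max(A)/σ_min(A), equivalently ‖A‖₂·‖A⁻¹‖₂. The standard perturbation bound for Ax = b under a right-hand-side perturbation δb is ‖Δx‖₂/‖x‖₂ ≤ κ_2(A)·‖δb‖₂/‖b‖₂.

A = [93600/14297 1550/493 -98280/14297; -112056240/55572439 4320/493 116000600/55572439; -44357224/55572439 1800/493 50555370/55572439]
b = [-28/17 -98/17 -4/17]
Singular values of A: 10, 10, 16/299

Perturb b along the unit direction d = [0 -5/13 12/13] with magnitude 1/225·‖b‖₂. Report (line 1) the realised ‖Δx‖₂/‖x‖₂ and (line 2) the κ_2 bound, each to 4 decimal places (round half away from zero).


0.0133
0.8306

largest singular value 10, smallest 16/299
condition number: 10 ÷ (16/299) = 186.8750
bound on ‖Δx‖/‖x‖: κ·ε = 186.8750·1/225 = 0.8306
solve Ax = b  →  x = [27.0742 -0.5655 25.7659]
‖b‖₂ = 6.0000 and ‖x‖₂ = 37.3793
re-solving with b+δb shifts x by Δx of norm 0.4983
dividing the unrounded norms, ‖Δx‖/‖x‖ = 0.0133
realised/bound (from unrounded values) ≈ 0.0161


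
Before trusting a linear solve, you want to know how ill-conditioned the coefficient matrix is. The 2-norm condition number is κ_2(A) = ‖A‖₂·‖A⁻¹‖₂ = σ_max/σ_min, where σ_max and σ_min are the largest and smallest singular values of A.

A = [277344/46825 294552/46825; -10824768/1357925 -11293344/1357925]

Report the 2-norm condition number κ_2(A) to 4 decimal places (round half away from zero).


234.1250

form AᵀA = [7274602607616/73758412225 305521590528/2950336489; 305521590528/2950336489 8020220774976/73758412225] with trace 18186472512/87703225 and determinant 1719926784/2192580625
eigenvalues of AᵀA: λ = (tr ± √(tr²−4·det))/2 = 5184/25, 331776/87703225
κ_2(A) = √(λ_max/λ_min) = √((5184/25) / (331776/87703225)) = 234.1250


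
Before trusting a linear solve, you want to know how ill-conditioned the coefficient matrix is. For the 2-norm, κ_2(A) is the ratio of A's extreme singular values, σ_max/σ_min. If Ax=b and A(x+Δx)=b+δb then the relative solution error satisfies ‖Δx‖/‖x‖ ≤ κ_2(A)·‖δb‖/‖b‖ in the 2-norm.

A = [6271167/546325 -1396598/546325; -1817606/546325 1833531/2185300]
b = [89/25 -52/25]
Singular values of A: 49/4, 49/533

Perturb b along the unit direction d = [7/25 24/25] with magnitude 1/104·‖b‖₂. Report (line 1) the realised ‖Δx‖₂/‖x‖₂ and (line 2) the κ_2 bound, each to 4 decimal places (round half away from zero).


0.0396
1.2813

largest singular value 49/4, smallest 49/533
κ_2(A) = (49/4) / (49/533) = 133.2500
bound on ‖Δx‖/‖x‖: κ·ε = 133.2500·1/104 = 1.2813
solve Ax = b  →  x = [-2.0692 -10.6839]
‖b‖ = 4.1231, ‖x‖ = 10.8825
Δx = A⁻¹·δb where δb = 1/104·4.1231·d; ‖Δx‖ = 0.4312
relative error = 0.0396
so the bound overstates the realised error by a factor of ≈ 32.3324 (computed from the unrounded values)


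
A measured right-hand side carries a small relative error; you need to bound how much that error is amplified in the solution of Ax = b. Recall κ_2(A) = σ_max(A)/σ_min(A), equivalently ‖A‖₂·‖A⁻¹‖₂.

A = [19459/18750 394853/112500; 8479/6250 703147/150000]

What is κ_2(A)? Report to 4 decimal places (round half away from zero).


360.0000

form AᵀA = [20513873/7031250 3375665153/337500000; 3375665153/337500000 277771343929/8100000000] with trace 482245321/12960000 and determinant 13845841/1296000000
solving λ² − 482245321/12960000·λ + 13845841/1296000000 = 0 gives λ = 3721/100, 3721/12960000
κ = σ_max/σ_min = (61/10)/(61/3600) = 360.0000


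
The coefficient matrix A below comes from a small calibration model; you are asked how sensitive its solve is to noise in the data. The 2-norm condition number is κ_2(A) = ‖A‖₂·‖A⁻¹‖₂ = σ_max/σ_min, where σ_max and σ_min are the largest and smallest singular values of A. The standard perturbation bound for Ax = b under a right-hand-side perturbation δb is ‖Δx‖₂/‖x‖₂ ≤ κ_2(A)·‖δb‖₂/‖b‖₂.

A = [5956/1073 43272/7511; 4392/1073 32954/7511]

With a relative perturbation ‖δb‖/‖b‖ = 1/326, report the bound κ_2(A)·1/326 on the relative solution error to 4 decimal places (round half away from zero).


0.3972

AᵀA = [1888400/39701 13878000/277907; 13878000/277907 102014900/1945349]; tr = 6708500/67081, det = 40000/67081
eigenvalues of AᵀA: λ = (tr ± √(tr²−4·det))/2 = 100, 400/67081
κ_2(A) = √(λ_max/λ_min) = √(100 / (400/67081)) = 129.5000
perturbation bound = 129.5000·1/326 = 0.3972


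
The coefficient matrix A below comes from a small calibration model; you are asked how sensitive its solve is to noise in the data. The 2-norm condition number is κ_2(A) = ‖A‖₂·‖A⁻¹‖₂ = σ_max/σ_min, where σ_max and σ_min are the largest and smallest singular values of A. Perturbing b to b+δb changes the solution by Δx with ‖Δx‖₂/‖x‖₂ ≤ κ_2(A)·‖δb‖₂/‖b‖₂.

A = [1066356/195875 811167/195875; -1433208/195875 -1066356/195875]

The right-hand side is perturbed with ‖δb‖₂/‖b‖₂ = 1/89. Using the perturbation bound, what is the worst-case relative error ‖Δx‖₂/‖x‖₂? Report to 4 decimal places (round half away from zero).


AᵀA = [5105920464/61387225 3829284396/61387225; 3829284396/61387225 2872171233/61387225]; tr = 7978091697/61387225, det = 675584064/1534680625
eigenvalues of AᵀA: λ = (tr ± √(tr²−4·det))/2 = 3249/25, 207936/61387225
so κ_2 = √((3249/25) / (207936/61387225)) = 195.8750
perturbation bound = 195.8750·1/89 = 2.2008

2.2008
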